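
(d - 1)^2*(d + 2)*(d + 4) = d^4 + 4*d^3 - 3*d^2 - 10*d + 8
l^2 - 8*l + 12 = (l - 6)*(l - 2)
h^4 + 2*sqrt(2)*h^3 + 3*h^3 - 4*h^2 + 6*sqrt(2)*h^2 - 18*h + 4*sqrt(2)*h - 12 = (h + 1)*(h + 2)*(h - sqrt(2))*(h + 3*sqrt(2))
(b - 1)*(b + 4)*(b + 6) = b^3 + 9*b^2 + 14*b - 24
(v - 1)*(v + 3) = v^2 + 2*v - 3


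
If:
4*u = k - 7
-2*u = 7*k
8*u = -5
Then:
No Solution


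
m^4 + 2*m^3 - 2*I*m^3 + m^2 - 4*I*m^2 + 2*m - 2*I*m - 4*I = (m + 2)*(m - 2*I)*(m - I)*(m + I)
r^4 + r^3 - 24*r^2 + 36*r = r*(r - 3)*(r - 2)*(r + 6)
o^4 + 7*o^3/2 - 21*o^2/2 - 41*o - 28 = (o - 7/2)*(o + 1)*(o + 2)*(o + 4)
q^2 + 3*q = q*(q + 3)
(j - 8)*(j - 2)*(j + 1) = j^3 - 9*j^2 + 6*j + 16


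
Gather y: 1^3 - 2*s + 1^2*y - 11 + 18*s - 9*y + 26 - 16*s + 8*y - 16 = 0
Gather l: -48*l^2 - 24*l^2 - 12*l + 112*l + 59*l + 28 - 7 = -72*l^2 + 159*l + 21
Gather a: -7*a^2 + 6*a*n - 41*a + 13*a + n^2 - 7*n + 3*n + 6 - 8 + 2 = -7*a^2 + a*(6*n - 28) + n^2 - 4*n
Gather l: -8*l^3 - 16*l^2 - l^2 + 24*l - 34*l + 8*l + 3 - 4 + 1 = -8*l^3 - 17*l^2 - 2*l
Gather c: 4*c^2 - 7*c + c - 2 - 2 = 4*c^2 - 6*c - 4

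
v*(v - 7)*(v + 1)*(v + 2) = v^4 - 4*v^3 - 19*v^2 - 14*v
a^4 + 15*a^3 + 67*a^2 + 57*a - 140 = (a - 1)*(a + 4)*(a + 5)*(a + 7)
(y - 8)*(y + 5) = y^2 - 3*y - 40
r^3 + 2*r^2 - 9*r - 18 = (r - 3)*(r + 2)*(r + 3)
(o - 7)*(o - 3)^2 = o^3 - 13*o^2 + 51*o - 63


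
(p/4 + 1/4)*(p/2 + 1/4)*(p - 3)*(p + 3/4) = p^4/8 - 3*p^3/32 - 41*p^2/64 - 9*p/16 - 9/64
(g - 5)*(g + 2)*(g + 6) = g^3 + 3*g^2 - 28*g - 60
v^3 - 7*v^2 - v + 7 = (v - 7)*(v - 1)*(v + 1)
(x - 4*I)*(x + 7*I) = x^2 + 3*I*x + 28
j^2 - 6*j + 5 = (j - 5)*(j - 1)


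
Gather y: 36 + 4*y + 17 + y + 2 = 5*y + 55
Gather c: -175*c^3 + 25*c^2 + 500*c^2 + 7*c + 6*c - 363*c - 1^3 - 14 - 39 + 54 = -175*c^3 + 525*c^2 - 350*c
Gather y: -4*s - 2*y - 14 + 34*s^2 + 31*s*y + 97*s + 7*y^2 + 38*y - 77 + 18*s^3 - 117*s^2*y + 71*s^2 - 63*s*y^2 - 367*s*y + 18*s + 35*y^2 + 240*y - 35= 18*s^3 + 105*s^2 + 111*s + y^2*(42 - 63*s) + y*(-117*s^2 - 336*s + 276) - 126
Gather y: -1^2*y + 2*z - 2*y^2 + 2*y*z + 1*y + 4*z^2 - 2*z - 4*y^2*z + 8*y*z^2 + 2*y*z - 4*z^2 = y^2*(-4*z - 2) + y*(8*z^2 + 4*z)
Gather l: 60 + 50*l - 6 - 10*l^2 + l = -10*l^2 + 51*l + 54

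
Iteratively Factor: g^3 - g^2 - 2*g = (g)*(g^2 - g - 2) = g*(g - 2)*(g + 1)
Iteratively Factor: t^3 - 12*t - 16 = (t + 2)*(t^2 - 2*t - 8) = (t - 4)*(t + 2)*(t + 2)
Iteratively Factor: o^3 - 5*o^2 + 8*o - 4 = (o - 1)*(o^2 - 4*o + 4) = (o - 2)*(o - 1)*(o - 2)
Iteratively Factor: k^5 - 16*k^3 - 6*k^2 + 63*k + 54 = (k - 3)*(k^4 + 3*k^3 - 7*k^2 - 27*k - 18) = (k - 3)*(k + 3)*(k^3 - 7*k - 6) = (k - 3)^2*(k + 3)*(k^2 + 3*k + 2) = (k - 3)^2*(k + 1)*(k + 3)*(k + 2)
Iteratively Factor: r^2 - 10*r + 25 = (r - 5)*(r - 5)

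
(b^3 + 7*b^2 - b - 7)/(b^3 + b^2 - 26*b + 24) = (b^2 + 8*b + 7)/(b^2 + 2*b - 24)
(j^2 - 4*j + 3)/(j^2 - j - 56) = (-j^2 + 4*j - 3)/(-j^2 + j + 56)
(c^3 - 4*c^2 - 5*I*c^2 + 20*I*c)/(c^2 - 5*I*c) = c - 4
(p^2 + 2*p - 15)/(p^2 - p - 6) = (p + 5)/(p + 2)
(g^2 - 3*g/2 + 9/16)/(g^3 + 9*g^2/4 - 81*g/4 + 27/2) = (g - 3/4)/(g^2 + 3*g - 18)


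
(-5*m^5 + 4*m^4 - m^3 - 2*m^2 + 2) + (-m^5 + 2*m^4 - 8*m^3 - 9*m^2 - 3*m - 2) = -6*m^5 + 6*m^4 - 9*m^3 - 11*m^2 - 3*m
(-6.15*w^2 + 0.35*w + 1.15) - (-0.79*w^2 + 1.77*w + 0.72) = -5.36*w^2 - 1.42*w + 0.43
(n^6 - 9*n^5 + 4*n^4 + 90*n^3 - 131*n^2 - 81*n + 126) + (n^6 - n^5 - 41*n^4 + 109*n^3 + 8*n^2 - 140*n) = 2*n^6 - 10*n^5 - 37*n^4 + 199*n^3 - 123*n^2 - 221*n + 126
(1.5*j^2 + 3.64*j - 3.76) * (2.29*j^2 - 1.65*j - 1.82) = 3.435*j^4 + 5.8606*j^3 - 17.3464*j^2 - 0.420800000000001*j + 6.8432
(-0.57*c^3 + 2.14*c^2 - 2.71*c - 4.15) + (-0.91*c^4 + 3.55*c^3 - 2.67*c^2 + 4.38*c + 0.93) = -0.91*c^4 + 2.98*c^3 - 0.53*c^2 + 1.67*c - 3.22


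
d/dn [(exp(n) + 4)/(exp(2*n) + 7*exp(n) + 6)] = (-(exp(n) + 4)*(2*exp(n) + 7) + exp(2*n) + 7*exp(n) + 6)*exp(n)/(exp(2*n) + 7*exp(n) + 6)^2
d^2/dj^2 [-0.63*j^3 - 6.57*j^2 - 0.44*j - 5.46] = -3.78*j - 13.14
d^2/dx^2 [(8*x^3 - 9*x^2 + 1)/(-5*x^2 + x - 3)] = 2*(157*x^3 - 408*x^2 - 201*x + 95)/(125*x^6 - 75*x^5 + 240*x^4 - 91*x^3 + 144*x^2 - 27*x + 27)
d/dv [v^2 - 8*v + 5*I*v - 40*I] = 2*v - 8 + 5*I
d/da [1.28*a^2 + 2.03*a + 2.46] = 2.56*a + 2.03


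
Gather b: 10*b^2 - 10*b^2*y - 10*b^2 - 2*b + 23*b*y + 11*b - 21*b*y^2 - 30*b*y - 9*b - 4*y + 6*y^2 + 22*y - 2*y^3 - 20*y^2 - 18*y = -10*b^2*y + b*(-21*y^2 - 7*y) - 2*y^3 - 14*y^2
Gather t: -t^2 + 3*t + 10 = -t^2 + 3*t + 10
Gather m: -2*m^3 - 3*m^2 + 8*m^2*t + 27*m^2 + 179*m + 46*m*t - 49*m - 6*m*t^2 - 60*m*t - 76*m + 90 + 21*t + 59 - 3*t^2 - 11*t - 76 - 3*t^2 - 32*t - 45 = -2*m^3 + m^2*(8*t + 24) + m*(-6*t^2 - 14*t + 54) - 6*t^2 - 22*t + 28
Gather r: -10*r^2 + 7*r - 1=-10*r^2 + 7*r - 1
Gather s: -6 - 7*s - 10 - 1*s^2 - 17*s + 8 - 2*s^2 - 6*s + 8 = -3*s^2 - 30*s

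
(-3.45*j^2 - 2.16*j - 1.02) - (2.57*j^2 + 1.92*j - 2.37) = -6.02*j^2 - 4.08*j + 1.35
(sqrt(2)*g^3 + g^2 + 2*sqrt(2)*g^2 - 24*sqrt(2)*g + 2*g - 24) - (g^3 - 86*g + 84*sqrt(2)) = -g^3 + sqrt(2)*g^3 + g^2 + 2*sqrt(2)*g^2 - 24*sqrt(2)*g + 88*g - 84*sqrt(2) - 24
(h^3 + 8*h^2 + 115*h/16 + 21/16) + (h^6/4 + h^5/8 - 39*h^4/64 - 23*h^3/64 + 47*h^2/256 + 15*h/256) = h^6/4 + h^5/8 - 39*h^4/64 + 41*h^3/64 + 2095*h^2/256 + 1855*h/256 + 21/16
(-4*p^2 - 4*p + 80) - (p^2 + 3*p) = -5*p^2 - 7*p + 80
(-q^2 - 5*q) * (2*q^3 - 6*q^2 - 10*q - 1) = -2*q^5 - 4*q^4 + 40*q^3 + 51*q^2 + 5*q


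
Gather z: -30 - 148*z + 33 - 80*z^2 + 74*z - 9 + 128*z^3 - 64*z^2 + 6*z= 128*z^3 - 144*z^2 - 68*z - 6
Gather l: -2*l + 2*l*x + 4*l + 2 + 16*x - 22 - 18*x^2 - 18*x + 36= l*(2*x + 2) - 18*x^2 - 2*x + 16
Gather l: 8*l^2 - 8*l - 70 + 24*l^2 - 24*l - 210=32*l^2 - 32*l - 280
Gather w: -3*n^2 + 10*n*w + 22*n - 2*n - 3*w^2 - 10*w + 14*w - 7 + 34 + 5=-3*n^2 + 20*n - 3*w^2 + w*(10*n + 4) + 32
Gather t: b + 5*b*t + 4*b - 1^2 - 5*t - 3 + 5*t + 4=5*b*t + 5*b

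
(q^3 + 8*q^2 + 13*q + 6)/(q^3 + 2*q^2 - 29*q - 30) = (q + 1)/(q - 5)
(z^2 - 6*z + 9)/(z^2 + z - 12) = (z - 3)/(z + 4)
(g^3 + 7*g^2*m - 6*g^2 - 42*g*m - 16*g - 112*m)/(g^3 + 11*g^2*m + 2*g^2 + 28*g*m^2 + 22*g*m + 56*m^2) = (g - 8)/(g + 4*m)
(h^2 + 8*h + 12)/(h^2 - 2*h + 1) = (h^2 + 8*h + 12)/(h^2 - 2*h + 1)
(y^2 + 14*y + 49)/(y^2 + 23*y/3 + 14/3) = 3*(y + 7)/(3*y + 2)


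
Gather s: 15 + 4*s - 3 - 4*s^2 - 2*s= -4*s^2 + 2*s + 12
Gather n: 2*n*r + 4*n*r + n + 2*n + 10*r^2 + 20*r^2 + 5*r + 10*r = n*(6*r + 3) + 30*r^2 + 15*r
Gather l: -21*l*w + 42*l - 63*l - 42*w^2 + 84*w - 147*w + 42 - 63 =l*(-21*w - 21) - 42*w^2 - 63*w - 21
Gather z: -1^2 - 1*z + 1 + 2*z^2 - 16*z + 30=2*z^2 - 17*z + 30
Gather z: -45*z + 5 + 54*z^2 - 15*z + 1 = 54*z^2 - 60*z + 6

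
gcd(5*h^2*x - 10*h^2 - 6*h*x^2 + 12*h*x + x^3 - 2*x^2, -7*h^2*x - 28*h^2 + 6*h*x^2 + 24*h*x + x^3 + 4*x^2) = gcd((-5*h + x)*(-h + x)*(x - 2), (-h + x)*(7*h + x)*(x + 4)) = -h + x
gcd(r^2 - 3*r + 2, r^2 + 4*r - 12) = r - 2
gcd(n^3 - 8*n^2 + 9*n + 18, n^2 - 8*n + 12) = n - 6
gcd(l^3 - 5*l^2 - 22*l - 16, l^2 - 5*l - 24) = l - 8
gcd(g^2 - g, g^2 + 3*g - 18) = 1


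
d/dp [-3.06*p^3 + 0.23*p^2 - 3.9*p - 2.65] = -9.18*p^2 + 0.46*p - 3.9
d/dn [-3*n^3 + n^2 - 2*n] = -9*n^2 + 2*n - 2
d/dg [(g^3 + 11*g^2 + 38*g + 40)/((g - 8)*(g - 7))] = (g^4 - 30*g^3 - 35*g^2 + 1152*g + 2728)/(g^4 - 30*g^3 + 337*g^2 - 1680*g + 3136)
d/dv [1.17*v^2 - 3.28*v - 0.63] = 2.34*v - 3.28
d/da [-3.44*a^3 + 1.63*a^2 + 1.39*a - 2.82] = -10.32*a^2 + 3.26*a + 1.39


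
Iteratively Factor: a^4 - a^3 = (a)*(a^3 - a^2) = a^2*(a^2 - a) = a^2*(a - 1)*(a)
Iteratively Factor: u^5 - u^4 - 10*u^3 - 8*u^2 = (u)*(u^4 - u^3 - 10*u^2 - 8*u) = u*(u - 4)*(u^3 + 3*u^2 + 2*u) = u*(u - 4)*(u + 2)*(u^2 + u) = u^2*(u - 4)*(u + 2)*(u + 1)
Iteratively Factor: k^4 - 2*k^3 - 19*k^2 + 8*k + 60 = (k + 3)*(k^3 - 5*k^2 - 4*k + 20) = (k + 2)*(k + 3)*(k^2 - 7*k + 10) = (k - 2)*(k + 2)*(k + 3)*(k - 5)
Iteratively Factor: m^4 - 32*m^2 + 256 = (m + 4)*(m^3 - 4*m^2 - 16*m + 64) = (m - 4)*(m + 4)*(m^2 - 16) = (m - 4)^2*(m + 4)*(m + 4)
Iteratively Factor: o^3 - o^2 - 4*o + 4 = (o - 1)*(o^2 - 4) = (o - 2)*(o - 1)*(o + 2)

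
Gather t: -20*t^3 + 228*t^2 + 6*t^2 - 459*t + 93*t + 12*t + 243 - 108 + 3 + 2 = -20*t^3 + 234*t^2 - 354*t + 140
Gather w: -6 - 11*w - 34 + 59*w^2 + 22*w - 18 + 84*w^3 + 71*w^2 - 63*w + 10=84*w^3 + 130*w^2 - 52*w - 48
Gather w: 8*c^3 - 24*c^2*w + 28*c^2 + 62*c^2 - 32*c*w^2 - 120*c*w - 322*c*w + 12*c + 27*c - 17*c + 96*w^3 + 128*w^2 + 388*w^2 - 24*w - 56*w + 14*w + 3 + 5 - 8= 8*c^3 + 90*c^2 + 22*c + 96*w^3 + w^2*(516 - 32*c) + w*(-24*c^2 - 442*c - 66)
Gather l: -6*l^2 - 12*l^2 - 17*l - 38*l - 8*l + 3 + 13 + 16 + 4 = -18*l^2 - 63*l + 36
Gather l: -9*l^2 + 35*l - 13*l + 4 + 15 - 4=-9*l^2 + 22*l + 15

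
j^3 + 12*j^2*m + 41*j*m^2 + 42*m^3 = (j + 2*m)*(j + 3*m)*(j + 7*m)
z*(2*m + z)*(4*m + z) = 8*m^2*z + 6*m*z^2 + z^3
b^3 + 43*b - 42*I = (b - 6*I)*(b - I)*(b + 7*I)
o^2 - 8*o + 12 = (o - 6)*(o - 2)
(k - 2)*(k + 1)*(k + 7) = k^3 + 6*k^2 - 9*k - 14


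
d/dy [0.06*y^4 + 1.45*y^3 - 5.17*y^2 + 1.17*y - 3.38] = 0.24*y^3 + 4.35*y^2 - 10.34*y + 1.17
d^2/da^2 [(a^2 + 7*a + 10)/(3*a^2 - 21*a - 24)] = 4*(7*a^3 + 27*a^2 - 21*a + 121)/(3*(a^6 - 21*a^5 + 123*a^4 - 7*a^3 - 984*a^2 - 1344*a - 512))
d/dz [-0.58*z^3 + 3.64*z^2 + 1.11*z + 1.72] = -1.74*z^2 + 7.28*z + 1.11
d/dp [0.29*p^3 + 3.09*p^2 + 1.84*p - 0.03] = 0.87*p^2 + 6.18*p + 1.84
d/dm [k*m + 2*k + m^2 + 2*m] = k + 2*m + 2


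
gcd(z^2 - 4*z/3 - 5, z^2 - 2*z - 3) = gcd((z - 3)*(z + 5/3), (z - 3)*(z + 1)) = z - 3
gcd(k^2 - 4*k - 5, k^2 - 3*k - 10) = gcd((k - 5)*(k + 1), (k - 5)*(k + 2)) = k - 5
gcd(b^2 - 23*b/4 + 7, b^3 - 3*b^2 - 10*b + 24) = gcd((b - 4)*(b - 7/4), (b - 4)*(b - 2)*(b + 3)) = b - 4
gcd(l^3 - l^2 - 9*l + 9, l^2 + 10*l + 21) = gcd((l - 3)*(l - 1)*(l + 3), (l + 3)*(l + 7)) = l + 3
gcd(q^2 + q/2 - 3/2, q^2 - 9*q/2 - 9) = q + 3/2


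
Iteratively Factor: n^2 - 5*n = (n)*(n - 5)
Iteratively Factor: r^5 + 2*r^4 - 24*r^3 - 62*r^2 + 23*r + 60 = (r + 1)*(r^4 + r^3 - 25*r^2 - 37*r + 60) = (r + 1)*(r + 4)*(r^3 - 3*r^2 - 13*r + 15) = (r - 5)*(r + 1)*(r + 4)*(r^2 + 2*r - 3) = (r - 5)*(r + 1)*(r + 3)*(r + 4)*(r - 1)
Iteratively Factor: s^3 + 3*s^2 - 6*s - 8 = (s + 4)*(s^2 - s - 2) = (s + 1)*(s + 4)*(s - 2)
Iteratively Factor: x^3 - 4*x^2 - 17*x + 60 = (x + 4)*(x^2 - 8*x + 15) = (x - 3)*(x + 4)*(x - 5)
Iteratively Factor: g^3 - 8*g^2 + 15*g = (g - 5)*(g^2 - 3*g) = (g - 5)*(g - 3)*(g)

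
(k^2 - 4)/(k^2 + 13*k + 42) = (k^2 - 4)/(k^2 + 13*k + 42)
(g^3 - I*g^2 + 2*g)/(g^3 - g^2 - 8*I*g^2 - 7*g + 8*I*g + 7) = g*(g^2 - I*g + 2)/(g^3 - g^2*(1 + 8*I) + g*(-7 + 8*I) + 7)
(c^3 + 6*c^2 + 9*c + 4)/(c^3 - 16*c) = (c^2 + 2*c + 1)/(c*(c - 4))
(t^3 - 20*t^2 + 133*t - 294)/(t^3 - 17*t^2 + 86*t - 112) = (t^2 - 13*t + 42)/(t^2 - 10*t + 16)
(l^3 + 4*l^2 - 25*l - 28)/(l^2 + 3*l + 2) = (l^2 + 3*l - 28)/(l + 2)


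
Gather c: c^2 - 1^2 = c^2 - 1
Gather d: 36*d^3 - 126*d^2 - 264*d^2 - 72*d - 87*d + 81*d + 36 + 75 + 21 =36*d^3 - 390*d^2 - 78*d + 132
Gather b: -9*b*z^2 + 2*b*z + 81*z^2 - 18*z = b*(-9*z^2 + 2*z) + 81*z^2 - 18*z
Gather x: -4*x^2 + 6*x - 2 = -4*x^2 + 6*x - 2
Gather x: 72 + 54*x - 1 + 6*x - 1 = 60*x + 70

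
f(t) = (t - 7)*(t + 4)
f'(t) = 2*t - 3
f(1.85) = -30.13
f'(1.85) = 0.70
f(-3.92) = -0.87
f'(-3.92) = -10.84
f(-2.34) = -15.50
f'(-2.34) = -7.68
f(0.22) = -28.61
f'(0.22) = -2.56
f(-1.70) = -20.01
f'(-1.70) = -6.40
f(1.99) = -30.01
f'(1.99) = 0.98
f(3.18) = -27.43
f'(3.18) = 3.36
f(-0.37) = -26.75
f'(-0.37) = -3.74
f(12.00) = 80.00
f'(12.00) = 21.00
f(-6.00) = 26.00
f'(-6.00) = -15.00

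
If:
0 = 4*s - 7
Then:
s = 7/4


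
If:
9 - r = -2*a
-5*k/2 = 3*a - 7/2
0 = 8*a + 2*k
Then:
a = -1/2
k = 2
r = 8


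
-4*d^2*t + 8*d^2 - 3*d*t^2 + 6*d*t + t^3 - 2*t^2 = (-4*d + t)*(d + t)*(t - 2)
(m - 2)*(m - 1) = m^2 - 3*m + 2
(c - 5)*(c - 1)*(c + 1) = c^3 - 5*c^2 - c + 5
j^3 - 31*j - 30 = (j - 6)*(j + 1)*(j + 5)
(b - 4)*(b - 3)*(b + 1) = b^3 - 6*b^2 + 5*b + 12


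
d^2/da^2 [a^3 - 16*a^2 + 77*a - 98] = 6*a - 32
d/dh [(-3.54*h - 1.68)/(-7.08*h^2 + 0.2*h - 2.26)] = (-25.0632*h^2 - 23.7888*h + 8.3364)/(50.1264*h^4 - 2.832*h^3 + 32.0416*h^2 - 0.904*h + 5.1076)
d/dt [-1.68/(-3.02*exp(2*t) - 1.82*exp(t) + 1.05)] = (-10.1472*exp(t) - 3.0576)*exp(t)/(3.02*exp(2*t) + 1.82*exp(t) - 1.05)^2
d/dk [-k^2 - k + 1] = -2*k - 1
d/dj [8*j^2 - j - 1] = 16*j - 1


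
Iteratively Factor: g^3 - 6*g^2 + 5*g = (g)*(g^2 - 6*g + 5) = g*(g - 5)*(g - 1)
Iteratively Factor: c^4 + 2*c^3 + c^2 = (c + 1)*(c^3 + c^2) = c*(c + 1)*(c^2 + c) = c*(c + 1)^2*(c)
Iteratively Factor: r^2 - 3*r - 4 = (r + 1)*(r - 4)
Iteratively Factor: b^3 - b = (b)*(b^2 - 1) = b*(b - 1)*(b + 1)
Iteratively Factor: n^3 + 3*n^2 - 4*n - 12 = (n + 3)*(n^2 - 4) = (n - 2)*(n + 3)*(n + 2)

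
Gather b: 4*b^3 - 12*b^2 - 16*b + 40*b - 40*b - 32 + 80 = 4*b^3 - 12*b^2 - 16*b + 48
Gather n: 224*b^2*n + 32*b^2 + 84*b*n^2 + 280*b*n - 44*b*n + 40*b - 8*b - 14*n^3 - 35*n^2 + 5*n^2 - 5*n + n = 32*b^2 + 32*b - 14*n^3 + n^2*(84*b - 30) + n*(224*b^2 + 236*b - 4)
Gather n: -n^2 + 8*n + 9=-n^2 + 8*n + 9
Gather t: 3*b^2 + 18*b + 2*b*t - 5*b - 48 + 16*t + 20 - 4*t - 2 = 3*b^2 + 13*b + t*(2*b + 12) - 30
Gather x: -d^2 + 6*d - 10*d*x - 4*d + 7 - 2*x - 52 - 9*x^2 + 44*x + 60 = -d^2 + 2*d - 9*x^2 + x*(42 - 10*d) + 15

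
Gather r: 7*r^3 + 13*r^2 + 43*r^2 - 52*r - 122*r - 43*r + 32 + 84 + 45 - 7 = 7*r^3 + 56*r^2 - 217*r + 154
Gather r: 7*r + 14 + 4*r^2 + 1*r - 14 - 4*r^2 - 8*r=0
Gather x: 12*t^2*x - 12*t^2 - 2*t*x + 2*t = -12*t^2 + 2*t + x*(12*t^2 - 2*t)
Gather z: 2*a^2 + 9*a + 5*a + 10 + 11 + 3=2*a^2 + 14*a + 24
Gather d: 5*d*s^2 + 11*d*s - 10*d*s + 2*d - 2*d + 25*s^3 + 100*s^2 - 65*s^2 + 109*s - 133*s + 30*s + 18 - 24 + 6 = d*(5*s^2 + s) + 25*s^3 + 35*s^2 + 6*s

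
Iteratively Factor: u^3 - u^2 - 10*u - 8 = (u + 1)*(u^2 - 2*u - 8) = (u - 4)*(u + 1)*(u + 2)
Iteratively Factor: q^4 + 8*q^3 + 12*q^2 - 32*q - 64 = (q + 2)*(q^3 + 6*q^2 - 32) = (q + 2)*(q + 4)*(q^2 + 2*q - 8) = (q - 2)*(q + 2)*(q + 4)*(q + 4)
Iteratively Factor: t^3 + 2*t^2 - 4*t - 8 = (t + 2)*(t^2 - 4) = (t + 2)^2*(t - 2)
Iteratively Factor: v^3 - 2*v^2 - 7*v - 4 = (v + 1)*(v^2 - 3*v - 4) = (v + 1)^2*(v - 4)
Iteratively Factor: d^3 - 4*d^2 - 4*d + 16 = (d + 2)*(d^2 - 6*d + 8) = (d - 2)*(d + 2)*(d - 4)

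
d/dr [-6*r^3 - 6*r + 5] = -18*r^2 - 6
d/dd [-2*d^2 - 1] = -4*d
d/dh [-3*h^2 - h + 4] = -6*h - 1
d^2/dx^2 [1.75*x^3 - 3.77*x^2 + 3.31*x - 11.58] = 10.5*x - 7.54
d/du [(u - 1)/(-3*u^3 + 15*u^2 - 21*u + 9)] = 2*(u - 2)/(3*(u^4 - 8*u^3 + 22*u^2 - 24*u + 9))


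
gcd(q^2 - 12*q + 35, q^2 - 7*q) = q - 7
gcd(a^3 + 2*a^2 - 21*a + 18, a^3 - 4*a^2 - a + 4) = a - 1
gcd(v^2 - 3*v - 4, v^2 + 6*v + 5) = v + 1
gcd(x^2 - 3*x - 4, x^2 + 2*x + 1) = x + 1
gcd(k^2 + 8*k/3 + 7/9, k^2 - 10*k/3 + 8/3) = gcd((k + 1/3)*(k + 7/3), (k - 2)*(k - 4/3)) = 1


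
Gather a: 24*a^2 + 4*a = 24*a^2 + 4*a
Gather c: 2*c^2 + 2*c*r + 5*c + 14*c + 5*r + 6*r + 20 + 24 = 2*c^2 + c*(2*r + 19) + 11*r + 44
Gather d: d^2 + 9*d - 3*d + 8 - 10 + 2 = d^2 + 6*d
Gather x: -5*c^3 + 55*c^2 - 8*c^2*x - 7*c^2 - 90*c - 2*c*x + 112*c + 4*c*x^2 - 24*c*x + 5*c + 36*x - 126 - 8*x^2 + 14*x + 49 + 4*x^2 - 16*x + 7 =-5*c^3 + 48*c^2 + 27*c + x^2*(4*c - 4) + x*(-8*c^2 - 26*c + 34) - 70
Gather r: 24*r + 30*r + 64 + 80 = 54*r + 144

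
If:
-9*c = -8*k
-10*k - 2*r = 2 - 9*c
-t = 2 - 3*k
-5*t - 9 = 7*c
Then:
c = 8/191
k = 9/191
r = -200/191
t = -355/191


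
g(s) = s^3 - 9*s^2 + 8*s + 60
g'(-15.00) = 953.00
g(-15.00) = -5460.00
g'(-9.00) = 413.00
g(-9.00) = -1470.00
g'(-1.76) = 48.97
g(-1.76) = 12.59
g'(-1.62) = 45.03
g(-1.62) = 19.17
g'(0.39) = 1.44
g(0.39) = 61.81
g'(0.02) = 7.64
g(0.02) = 60.16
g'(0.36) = 1.91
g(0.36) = 61.76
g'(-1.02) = 29.48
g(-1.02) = 41.42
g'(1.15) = -8.73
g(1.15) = 58.82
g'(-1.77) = 49.26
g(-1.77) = 12.10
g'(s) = 3*s^2 - 18*s + 8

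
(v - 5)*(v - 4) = v^2 - 9*v + 20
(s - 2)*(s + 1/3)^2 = s^3 - 4*s^2/3 - 11*s/9 - 2/9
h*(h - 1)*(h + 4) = h^3 + 3*h^2 - 4*h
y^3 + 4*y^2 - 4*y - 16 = (y - 2)*(y + 2)*(y + 4)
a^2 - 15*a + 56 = (a - 8)*(a - 7)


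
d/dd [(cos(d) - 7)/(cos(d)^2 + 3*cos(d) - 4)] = (cos(d)^2 - 14*cos(d) - 17)*sin(d)/((cos(d) - 1)^2*(cos(d) + 4)^2)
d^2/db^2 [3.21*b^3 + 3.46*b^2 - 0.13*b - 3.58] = 19.26*b + 6.92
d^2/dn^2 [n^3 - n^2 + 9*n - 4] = 6*n - 2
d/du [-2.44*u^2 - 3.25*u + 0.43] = -4.88*u - 3.25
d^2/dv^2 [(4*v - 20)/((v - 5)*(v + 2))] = 8/(v + 2)^3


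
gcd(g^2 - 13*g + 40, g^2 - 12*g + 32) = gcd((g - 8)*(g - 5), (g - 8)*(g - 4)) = g - 8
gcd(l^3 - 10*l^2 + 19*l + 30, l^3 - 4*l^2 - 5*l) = l^2 - 4*l - 5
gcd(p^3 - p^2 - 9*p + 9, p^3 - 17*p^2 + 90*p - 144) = p - 3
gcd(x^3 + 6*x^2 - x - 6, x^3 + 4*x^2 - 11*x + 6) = x^2 + 5*x - 6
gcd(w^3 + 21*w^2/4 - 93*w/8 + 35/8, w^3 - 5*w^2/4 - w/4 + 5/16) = w^2 - 7*w/4 + 5/8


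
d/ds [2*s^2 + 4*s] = 4*s + 4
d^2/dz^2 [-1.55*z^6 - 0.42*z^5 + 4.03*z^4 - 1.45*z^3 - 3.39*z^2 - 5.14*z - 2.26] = -46.5*z^4 - 8.4*z^3 + 48.36*z^2 - 8.7*z - 6.78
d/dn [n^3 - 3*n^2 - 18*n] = 3*n^2 - 6*n - 18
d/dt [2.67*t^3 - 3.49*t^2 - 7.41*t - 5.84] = 8.01*t^2 - 6.98*t - 7.41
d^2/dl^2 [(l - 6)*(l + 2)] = 2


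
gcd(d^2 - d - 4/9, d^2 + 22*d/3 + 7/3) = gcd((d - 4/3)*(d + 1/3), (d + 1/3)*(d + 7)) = d + 1/3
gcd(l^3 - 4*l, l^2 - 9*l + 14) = l - 2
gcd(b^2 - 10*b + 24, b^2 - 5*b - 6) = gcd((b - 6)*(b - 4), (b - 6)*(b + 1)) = b - 6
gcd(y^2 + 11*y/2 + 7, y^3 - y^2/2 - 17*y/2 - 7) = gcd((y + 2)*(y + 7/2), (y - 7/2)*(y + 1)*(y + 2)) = y + 2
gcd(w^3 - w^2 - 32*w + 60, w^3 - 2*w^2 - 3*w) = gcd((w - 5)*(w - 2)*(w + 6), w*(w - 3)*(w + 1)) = 1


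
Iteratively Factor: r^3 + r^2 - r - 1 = (r + 1)*(r^2 - 1) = (r - 1)*(r + 1)*(r + 1)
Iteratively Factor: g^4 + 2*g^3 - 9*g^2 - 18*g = (g + 2)*(g^3 - 9*g) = (g + 2)*(g + 3)*(g^2 - 3*g) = g*(g + 2)*(g + 3)*(g - 3)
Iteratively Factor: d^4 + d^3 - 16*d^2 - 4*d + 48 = (d + 2)*(d^3 - d^2 - 14*d + 24) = (d - 3)*(d + 2)*(d^2 + 2*d - 8) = (d - 3)*(d - 2)*(d + 2)*(d + 4)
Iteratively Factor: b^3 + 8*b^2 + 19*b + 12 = (b + 1)*(b^2 + 7*b + 12) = (b + 1)*(b + 3)*(b + 4)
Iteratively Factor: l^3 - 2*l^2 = (l)*(l^2 - 2*l) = l*(l - 2)*(l)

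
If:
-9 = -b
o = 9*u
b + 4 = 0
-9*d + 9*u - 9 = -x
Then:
No Solution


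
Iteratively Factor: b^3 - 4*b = (b - 2)*(b^2 + 2*b) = b*(b - 2)*(b + 2)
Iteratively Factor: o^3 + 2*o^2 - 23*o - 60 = (o + 4)*(o^2 - 2*o - 15) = (o - 5)*(o + 4)*(o + 3)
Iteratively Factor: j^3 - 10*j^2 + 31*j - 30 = (j - 5)*(j^2 - 5*j + 6) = (j - 5)*(j - 2)*(j - 3)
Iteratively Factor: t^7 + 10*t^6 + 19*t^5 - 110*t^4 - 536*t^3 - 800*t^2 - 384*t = (t + 3)*(t^6 + 7*t^5 - 2*t^4 - 104*t^3 - 224*t^2 - 128*t) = (t + 2)*(t + 3)*(t^5 + 5*t^4 - 12*t^3 - 80*t^2 - 64*t) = (t + 1)*(t + 2)*(t + 3)*(t^4 + 4*t^3 - 16*t^2 - 64*t) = (t + 1)*(t + 2)*(t + 3)*(t + 4)*(t^3 - 16*t) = (t - 4)*(t + 1)*(t + 2)*(t + 3)*(t + 4)*(t^2 + 4*t) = (t - 4)*(t + 1)*(t + 2)*(t + 3)*(t + 4)^2*(t)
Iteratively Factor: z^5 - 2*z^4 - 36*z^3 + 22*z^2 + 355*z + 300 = (z - 5)*(z^4 + 3*z^3 - 21*z^2 - 83*z - 60) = (z - 5)*(z + 4)*(z^3 - z^2 - 17*z - 15) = (z - 5)^2*(z + 4)*(z^2 + 4*z + 3) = (z - 5)^2*(z + 3)*(z + 4)*(z + 1)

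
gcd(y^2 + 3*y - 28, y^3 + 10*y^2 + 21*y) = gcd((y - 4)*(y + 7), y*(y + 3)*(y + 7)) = y + 7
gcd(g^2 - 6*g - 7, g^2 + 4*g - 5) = 1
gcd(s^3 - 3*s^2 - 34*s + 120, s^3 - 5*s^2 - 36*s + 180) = s^2 + s - 30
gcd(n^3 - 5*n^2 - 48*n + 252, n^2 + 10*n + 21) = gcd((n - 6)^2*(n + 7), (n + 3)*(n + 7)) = n + 7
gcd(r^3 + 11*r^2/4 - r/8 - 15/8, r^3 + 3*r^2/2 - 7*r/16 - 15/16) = r^2 + r/4 - 3/4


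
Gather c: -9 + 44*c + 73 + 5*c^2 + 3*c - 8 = 5*c^2 + 47*c + 56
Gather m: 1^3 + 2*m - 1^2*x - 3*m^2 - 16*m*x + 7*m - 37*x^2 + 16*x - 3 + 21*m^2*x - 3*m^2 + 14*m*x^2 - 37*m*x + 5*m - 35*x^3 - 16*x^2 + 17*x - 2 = m^2*(21*x - 6) + m*(14*x^2 - 53*x + 14) - 35*x^3 - 53*x^2 + 32*x - 4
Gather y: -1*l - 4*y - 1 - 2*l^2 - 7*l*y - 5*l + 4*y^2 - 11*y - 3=-2*l^2 - 6*l + 4*y^2 + y*(-7*l - 15) - 4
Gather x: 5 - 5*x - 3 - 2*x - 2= -7*x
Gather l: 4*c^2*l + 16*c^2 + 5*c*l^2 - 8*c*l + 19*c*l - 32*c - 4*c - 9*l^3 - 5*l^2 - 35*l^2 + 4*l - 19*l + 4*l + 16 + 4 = 16*c^2 - 36*c - 9*l^3 + l^2*(5*c - 40) + l*(4*c^2 + 11*c - 11) + 20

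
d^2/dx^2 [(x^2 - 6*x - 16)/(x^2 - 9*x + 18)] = 6*(x^3 - 34*x^2 + 252*x - 552)/(x^6 - 27*x^5 + 297*x^4 - 1701*x^3 + 5346*x^2 - 8748*x + 5832)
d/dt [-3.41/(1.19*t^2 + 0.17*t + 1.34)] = (8.1158*t + 0.5797)/(1.19*t^2 + 0.17*t + 1.34)^2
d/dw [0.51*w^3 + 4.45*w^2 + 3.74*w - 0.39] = 1.53*w^2 + 8.9*w + 3.74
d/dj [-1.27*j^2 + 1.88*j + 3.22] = 1.88 - 2.54*j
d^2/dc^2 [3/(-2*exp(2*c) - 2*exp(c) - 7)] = 6*(-4*(2*exp(c) + 1)^2*exp(c) + (4*exp(c) + 1)*(2*exp(2*c) + 2*exp(c) + 7))*exp(c)/(2*exp(2*c) + 2*exp(c) + 7)^3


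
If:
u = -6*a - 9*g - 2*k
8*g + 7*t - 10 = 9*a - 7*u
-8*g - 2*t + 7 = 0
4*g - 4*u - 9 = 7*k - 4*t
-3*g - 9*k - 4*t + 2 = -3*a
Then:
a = -22003/19716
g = 6067/6572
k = -611/1643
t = -633/3286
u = -5709/6572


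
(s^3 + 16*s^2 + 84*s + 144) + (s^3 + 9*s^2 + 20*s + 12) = 2*s^3 + 25*s^2 + 104*s + 156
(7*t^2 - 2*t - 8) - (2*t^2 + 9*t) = 5*t^2 - 11*t - 8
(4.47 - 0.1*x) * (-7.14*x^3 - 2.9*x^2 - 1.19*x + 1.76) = 0.714*x^4 - 31.6258*x^3 - 12.844*x^2 - 5.4953*x + 7.8672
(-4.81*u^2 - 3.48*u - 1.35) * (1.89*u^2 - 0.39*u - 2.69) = -9.0909*u^4 - 4.7013*u^3 + 11.7446*u^2 + 9.8877*u + 3.6315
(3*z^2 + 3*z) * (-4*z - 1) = -12*z^3 - 15*z^2 - 3*z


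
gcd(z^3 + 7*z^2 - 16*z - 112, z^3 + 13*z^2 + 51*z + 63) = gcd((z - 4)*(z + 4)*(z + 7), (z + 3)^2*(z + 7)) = z + 7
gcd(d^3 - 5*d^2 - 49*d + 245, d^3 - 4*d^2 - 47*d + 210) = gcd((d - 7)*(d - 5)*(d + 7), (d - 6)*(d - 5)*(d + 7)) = d^2 + 2*d - 35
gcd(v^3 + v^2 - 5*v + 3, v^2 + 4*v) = 1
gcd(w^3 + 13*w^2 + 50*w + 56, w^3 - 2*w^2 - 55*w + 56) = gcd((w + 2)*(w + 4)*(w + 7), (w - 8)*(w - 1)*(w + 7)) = w + 7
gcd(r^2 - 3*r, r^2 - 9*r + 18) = r - 3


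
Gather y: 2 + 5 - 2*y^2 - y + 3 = -2*y^2 - y + 10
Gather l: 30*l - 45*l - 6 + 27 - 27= -15*l - 6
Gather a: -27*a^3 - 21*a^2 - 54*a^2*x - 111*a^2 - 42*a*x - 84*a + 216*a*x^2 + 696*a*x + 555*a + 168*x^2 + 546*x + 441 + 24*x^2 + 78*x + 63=-27*a^3 + a^2*(-54*x - 132) + a*(216*x^2 + 654*x + 471) + 192*x^2 + 624*x + 504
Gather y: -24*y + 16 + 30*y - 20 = 6*y - 4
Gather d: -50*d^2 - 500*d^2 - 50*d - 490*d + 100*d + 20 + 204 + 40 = -550*d^2 - 440*d + 264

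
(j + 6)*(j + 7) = j^2 + 13*j + 42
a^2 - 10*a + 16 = (a - 8)*(a - 2)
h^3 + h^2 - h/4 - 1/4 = (h - 1/2)*(h + 1/2)*(h + 1)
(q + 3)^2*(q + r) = q^3 + q^2*r + 6*q^2 + 6*q*r + 9*q + 9*r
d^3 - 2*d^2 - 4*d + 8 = (d - 2)^2*(d + 2)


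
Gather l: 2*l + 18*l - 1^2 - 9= 20*l - 10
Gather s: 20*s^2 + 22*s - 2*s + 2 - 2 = 20*s^2 + 20*s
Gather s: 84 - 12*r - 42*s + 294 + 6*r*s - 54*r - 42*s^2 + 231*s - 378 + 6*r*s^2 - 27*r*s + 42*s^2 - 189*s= 6*r*s^2 - 21*r*s - 66*r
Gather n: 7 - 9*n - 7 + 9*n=0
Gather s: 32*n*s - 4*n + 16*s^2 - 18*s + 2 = -4*n + 16*s^2 + s*(32*n - 18) + 2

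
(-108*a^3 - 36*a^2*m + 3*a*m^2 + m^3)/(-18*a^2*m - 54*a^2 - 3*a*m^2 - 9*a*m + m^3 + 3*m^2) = (6*a + m)/(m + 3)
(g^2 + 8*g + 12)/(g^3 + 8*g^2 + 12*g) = 1/g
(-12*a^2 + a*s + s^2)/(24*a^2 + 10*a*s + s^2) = (-3*a + s)/(6*a + s)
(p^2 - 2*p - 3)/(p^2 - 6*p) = (p^2 - 2*p - 3)/(p*(p - 6))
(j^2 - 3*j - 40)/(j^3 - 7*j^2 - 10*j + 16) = (j + 5)/(j^2 + j - 2)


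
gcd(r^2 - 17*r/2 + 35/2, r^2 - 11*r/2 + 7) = r - 7/2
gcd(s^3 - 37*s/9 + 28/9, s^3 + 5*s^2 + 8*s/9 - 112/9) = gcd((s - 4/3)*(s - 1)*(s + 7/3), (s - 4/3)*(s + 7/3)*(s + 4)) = s^2 + s - 28/9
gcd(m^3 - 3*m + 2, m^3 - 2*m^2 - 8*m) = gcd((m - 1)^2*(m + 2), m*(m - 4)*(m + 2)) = m + 2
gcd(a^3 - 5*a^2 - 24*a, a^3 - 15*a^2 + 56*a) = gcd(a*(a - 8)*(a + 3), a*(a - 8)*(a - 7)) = a^2 - 8*a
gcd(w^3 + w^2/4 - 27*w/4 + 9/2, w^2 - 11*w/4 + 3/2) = w^2 - 11*w/4 + 3/2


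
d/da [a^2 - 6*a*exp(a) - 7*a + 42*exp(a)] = -6*a*exp(a) + 2*a + 36*exp(a) - 7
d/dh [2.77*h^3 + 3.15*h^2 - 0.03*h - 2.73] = 8.31*h^2 + 6.3*h - 0.03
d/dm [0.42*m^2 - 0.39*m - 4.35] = 0.84*m - 0.39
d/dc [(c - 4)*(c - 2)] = 2*c - 6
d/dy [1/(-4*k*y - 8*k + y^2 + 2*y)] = 2*(2*k - y - 1)/(4*k*y + 8*k - y^2 - 2*y)^2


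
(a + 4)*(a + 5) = a^2 + 9*a + 20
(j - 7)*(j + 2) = j^2 - 5*j - 14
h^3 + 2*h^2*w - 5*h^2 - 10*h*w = h*(h - 5)*(h + 2*w)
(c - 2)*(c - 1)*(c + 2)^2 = c^4 + c^3 - 6*c^2 - 4*c + 8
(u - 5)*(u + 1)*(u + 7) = u^3 + 3*u^2 - 33*u - 35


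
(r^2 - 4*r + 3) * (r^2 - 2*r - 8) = r^4 - 6*r^3 + 3*r^2 + 26*r - 24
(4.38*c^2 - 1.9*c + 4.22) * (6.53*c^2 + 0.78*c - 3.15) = 28.6014*c^4 - 8.9906*c^3 + 12.2776*c^2 + 9.2766*c - 13.293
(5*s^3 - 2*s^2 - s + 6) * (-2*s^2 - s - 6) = -10*s^5 - s^4 - 26*s^3 + s^2 - 36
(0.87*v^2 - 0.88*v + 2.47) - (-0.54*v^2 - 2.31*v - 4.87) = 1.41*v^2 + 1.43*v + 7.34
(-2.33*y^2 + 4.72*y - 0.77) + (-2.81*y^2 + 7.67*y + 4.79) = -5.14*y^2 + 12.39*y + 4.02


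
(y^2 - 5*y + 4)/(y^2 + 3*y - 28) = (y - 1)/(y + 7)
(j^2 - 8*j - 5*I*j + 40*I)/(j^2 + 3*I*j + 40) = (j - 8)/(j + 8*I)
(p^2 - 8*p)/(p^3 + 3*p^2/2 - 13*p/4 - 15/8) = 8*p*(p - 8)/(8*p^3 + 12*p^2 - 26*p - 15)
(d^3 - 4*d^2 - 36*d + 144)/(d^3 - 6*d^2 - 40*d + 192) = (d - 6)/(d - 8)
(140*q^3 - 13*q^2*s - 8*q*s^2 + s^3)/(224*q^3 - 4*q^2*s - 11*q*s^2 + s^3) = (5*q - s)/(8*q - s)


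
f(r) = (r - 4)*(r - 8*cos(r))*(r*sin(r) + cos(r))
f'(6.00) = -16.40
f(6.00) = 2.41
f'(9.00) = -562.18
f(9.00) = 227.88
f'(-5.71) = -434.08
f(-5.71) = -272.37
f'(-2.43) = -17.39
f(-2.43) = -19.36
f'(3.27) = 10.70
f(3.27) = 11.54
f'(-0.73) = -0.20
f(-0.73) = 38.99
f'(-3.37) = -78.67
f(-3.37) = 56.61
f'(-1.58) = 59.11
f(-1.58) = 13.20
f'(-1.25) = 38.49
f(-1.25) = 29.74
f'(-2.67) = -63.61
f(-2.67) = -9.58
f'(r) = r*(r - 4)*(r - 8*cos(r))*cos(r) + (r - 4)*(r*sin(r) + cos(r))*(8*sin(r) + 1) + (r - 8*cos(r))*(r*sin(r) + cos(r))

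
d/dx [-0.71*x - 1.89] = -0.710000000000000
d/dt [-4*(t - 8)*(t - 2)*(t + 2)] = -12*t^2 + 64*t + 16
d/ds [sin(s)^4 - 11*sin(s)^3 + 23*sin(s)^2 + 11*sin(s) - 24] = (4*sin(s)^3 - 33*sin(s)^2 + 46*sin(s) + 11)*cos(s)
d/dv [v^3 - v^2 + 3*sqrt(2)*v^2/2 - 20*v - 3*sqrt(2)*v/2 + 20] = 3*v^2 - 2*v + 3*sqrt(2)*v - 20 - 3*sqrt(2)/2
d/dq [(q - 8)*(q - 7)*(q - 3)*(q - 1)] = 4*q^3 - 57*q^2 + 238*q - 269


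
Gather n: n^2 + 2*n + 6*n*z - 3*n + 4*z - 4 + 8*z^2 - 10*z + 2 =n^2 + n*(6*z - 1) + 8*z^2 - 6*z - 2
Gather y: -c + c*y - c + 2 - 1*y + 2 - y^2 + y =c*y - 2*c - y^2 + 4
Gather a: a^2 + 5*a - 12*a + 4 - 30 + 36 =a^2 - 7*a + 10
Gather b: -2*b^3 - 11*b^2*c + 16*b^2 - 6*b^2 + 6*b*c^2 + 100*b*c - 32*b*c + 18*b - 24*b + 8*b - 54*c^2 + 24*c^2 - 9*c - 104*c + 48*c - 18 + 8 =-2*b^3 + b^2*(10 - 11*c) + b*(6*c^2 + 68*c + 2) - 30*c^2 - 65*c - 10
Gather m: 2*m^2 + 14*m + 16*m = 2*m^2 + 30*m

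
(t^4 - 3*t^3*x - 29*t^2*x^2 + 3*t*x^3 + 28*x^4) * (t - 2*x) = t^5 - 5*t^4*x - 23*t^3*x^2 + 61*t^2*x^3 + 22*t*x^4 - 56*x^5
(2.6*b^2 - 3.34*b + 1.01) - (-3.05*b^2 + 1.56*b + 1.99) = 5.65*b^2 - 4.9*b - 0.98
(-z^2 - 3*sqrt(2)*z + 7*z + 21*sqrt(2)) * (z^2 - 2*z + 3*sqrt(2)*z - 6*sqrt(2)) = -z^4 - 6*sqrt(2)*z^3 + 9*z^3 - 32*z^2 + 54*sqrt(2)*z^2 - 84*sqrt(2)*z + 162*z - 252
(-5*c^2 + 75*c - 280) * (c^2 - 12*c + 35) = -5*c^4 + 135*c^3 - 1355*c^2 + 5985*c - 9800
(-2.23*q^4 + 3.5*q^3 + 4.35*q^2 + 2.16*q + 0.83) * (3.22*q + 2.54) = -7.1806*q^5 + 5.6058*q^4 + 22.897*q^3 + 18.0042*q^2 + 8.159*q + 2.1082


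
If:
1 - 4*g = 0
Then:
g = 1/4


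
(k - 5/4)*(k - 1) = k^2 - 9*k/4 + 5/4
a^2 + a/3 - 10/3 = (a - 5/3)*(a + 2)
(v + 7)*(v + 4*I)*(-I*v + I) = -I*v^3 + 4*v^2 - 6*I*v^2 + 24*v + 7*I*v - 28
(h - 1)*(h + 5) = h^2 + 4*h - 5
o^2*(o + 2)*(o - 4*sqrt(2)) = o^4 - 4*sqrt(2)*o^3 + 2*o^3 - 8*sqrt(2)*o^2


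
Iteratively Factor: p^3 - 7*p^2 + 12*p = (p - 4)*(p^2 - 3*p) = (p - 4)*(p - 3)*(p)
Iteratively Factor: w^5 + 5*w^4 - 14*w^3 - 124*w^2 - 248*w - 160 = (w + 2)*(w^4 + 3*w^3 - 20*w^2 - 84*w - 80) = (w + 2)^2*(w^3 + w^2 - 22*w - 40) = (w + 2)^3*(w^2 - w - 20) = (w + 2)^3*(w + 4)*(w - 5)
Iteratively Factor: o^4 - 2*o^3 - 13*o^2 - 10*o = (o + 2)*(o^3 - 4*o^2 - 5*o) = (o - 5)*(o + 2)*(o^2 + o) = o*(o - 5)*(o + 2)*(o + 1)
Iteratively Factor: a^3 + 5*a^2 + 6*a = (a + 3)*(a^2 + 2*a) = a*(a + 3)*(a + 2)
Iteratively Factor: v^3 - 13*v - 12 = (v - 4)*(v^2 + 4*v + 3) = (v - 4)*(v + 3)*(v + 1)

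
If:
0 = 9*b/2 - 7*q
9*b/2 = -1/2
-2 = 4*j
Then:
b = -1/9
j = -1/2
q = -1/14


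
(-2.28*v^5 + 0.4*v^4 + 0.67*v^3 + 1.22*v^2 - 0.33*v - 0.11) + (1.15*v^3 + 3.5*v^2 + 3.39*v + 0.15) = -2.28*v^5 + 0.4*v^4 + 1.82*v^3 + 4.72*v^2 + 3.06*v + 0.04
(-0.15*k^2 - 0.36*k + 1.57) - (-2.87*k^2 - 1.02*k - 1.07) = 2.72*k^2 + 0.66*k + 2.64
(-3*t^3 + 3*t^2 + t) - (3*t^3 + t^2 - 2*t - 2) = -6*t^3 + 2*t^2 + 3*t + 2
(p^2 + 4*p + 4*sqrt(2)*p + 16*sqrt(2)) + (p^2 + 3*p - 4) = 2*p^2 + 4*sqrt(2)*p + 7*p - 4 + 16*sqrt(2)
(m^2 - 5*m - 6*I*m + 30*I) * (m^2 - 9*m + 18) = m^4 - 14*m^3 - 6*I*m^3 + 63*m^2 + 84*I*m^2 - 90*m - 378*I*m + 540*I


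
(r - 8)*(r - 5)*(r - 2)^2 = r^4 - 17*r^3 + 96*r^2 - 212*r + 160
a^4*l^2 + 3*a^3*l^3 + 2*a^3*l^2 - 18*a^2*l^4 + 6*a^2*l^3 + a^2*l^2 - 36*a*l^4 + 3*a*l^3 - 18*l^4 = (a - 3*l)*(a + 6*l)*(a*l + l)^2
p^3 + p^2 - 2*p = p*(p - 1)*(p + 2)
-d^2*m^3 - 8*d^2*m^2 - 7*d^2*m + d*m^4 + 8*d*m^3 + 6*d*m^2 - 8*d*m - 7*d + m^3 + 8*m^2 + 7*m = (-d + m)*(m + 1)*(m + 7)*(d*m + 1)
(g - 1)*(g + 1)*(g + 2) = g^3 + 2*g^2 - g - 2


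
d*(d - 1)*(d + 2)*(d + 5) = d^4 + 6*d^3 + 3*d^2 - 10*d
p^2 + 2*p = p*(p + 2)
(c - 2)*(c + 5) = c^2 + 3*c - 10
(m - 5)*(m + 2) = m^2 - 3*m - 10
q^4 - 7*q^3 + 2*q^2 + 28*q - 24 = (q - 6)*(q - 2)*(q - 1)*(q + 2)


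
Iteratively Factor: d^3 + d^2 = (d + 1)*(d^2) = d*(d + 1)*(d)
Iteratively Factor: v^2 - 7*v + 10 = (v - 2)*(v - 5)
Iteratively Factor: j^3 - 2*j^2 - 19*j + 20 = (j - 1)*(j^2 - j - 20) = (j - 1)*(j + 4)*(j - 5)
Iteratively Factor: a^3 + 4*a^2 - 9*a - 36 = (a + 4)*(a^2 - 9) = (a + 3)*(a + 4)*(a - 3)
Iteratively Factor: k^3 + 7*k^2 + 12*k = (k + 4)*(k^2 + 3*k) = (k + 3)*(k + 4)*(k)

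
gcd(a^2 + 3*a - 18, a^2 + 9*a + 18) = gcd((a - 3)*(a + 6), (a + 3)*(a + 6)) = a + 6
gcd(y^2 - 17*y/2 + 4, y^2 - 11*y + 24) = y - 8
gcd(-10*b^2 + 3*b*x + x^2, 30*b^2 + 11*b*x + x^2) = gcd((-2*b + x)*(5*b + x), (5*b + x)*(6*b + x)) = 5*b + x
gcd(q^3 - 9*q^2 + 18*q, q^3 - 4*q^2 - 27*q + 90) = q^2 - 9*q + 18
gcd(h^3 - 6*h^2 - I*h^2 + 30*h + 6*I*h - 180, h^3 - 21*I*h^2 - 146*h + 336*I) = h - 6*I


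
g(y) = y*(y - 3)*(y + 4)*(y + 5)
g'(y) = y*(y - 3)*(y + 4) + y*(y - 3)*(y + 5) + y*(y + 4)*(y + 5) + (y - 3)*(y + 4)*(y + 5) = 4*y^3 + 18*y^2 - 14*y - 60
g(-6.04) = 115.84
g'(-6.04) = -200.17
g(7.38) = 4554.00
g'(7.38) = 2424.83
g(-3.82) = 5.53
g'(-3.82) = 33.17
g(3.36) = 74.43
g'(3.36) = 247.91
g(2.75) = -35.96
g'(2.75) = 120.81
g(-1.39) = 57.49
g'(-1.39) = -16.50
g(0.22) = -13.47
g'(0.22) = -62.17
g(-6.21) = 152.94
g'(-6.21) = -236.84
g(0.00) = 0.00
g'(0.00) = -60.00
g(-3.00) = 36.00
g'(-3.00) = 36.00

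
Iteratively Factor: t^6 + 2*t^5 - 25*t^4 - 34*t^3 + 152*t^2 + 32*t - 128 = (t - 1)*(t^5 + 3*t^4 - 22*t^3 - 56*t^2 + 96*t + 128) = (t - 4)*(t - 1)*(t^4 + 7*t^3 + 6*t^2 - 32*t - 32) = (t - 4)*(t - 1)*(t + 4)*(t^3 + 3*t^2 - 6*t - 8) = (t - 4)*(t - 1)*(t + 1)*(t + 4)*(t^2 + 2*t - 8) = (t - 4)*(t - 2)*(t - 1)*(t + 1)*(t + 4)*(t + 4)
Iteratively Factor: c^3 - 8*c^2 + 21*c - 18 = (c - 3)*(c^2 - 5*c + 6) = (c - 3)*(c - 2)*(c - 3)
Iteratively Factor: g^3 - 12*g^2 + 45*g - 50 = (g - 2)*(g^2 - 10*g + 25) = (g - 5)*(g - 2)*(g - 5)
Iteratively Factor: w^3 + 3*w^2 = (w + 3)*(w^2) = w*(w + 3)*(w)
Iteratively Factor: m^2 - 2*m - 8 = (m - 4)*(m + 2)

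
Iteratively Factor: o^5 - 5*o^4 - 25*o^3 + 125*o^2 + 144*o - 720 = (o - 3)*(o^4 - 2*o^3 - 31*o^2 + 32*o + 240) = (o - 3)*(o + 4)*(o^3 - 6*o^2 - 7*o + 60) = (o - 3)*(o + 3)*(o + 4)*(o^2 - 9*o + 20) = (o - 5)*(o - 3)*(o + 3)*(o + 4)*(o - 4)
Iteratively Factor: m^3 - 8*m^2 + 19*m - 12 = (m - 4)*(m^2 - 4*m + 3) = (m - 4)*(m - 1)*(m - 3)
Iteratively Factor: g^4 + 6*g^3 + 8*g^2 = (g + 2)*(g^3 + 4*g^2) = g*(g + 2)*(g^2 + 4*g) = g*(g + 2)*(g + 4)*(g)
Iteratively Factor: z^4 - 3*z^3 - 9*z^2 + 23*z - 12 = (z + 3)*(z^3 - 6*z^2 + 9*z - 4) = (z - 1)*(z + 3)*(z^2 - 5*z + 4) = (z - 4)*(z - 1)*(z + 3)*(z - 1)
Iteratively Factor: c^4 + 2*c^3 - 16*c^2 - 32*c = (c - 4)*(c^3 + 6*c^2 + 8*c) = (c - 4)*(c + 4)*(c^2 + 2*c) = (c - 4)*(c + 2)*(c + 4)*(c)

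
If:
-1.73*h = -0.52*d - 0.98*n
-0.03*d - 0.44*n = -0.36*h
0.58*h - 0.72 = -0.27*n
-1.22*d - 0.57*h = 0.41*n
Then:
No Solution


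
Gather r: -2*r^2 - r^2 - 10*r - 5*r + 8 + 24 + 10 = -3*r^2 - 15*r + 42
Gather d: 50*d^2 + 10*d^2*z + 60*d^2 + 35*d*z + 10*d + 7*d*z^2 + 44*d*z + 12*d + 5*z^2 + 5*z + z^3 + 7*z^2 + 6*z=d^2*(10*z + 110) + d*(7*z^2 + 79*z + 22) + z^3 + 12*z^2 + 11*z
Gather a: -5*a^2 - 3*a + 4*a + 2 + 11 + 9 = -5*a^2 + a + 22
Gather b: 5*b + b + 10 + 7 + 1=6*b + 18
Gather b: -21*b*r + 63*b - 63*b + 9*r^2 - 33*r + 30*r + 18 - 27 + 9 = -21*b*r + 9*r^2 - 3*r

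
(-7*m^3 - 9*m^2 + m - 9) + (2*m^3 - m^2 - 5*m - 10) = -5*m^3 - 10*m^2 - 4*m - 19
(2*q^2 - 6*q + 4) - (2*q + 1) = 2*q^2 - 8*q + 3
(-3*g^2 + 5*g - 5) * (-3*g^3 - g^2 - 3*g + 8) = 9*g^5 - 12*g^4 + 19*g^3 - 34*g^2 + 55*g - 40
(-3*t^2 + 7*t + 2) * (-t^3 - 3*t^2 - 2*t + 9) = 3*t^5 + 2*t^4 - 17*t^3 - 47*t^2 + 59*t + 18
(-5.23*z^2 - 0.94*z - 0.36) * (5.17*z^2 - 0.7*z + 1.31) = -27.0391*z^4 - 1.1988*z^3 - 8.0545*z^2 - 0.9794*z - 0.4716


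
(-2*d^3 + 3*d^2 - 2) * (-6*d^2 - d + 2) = 12*d^5 - 16*d^4 - 7*d^3 + 18*d^2 + 2*d - 4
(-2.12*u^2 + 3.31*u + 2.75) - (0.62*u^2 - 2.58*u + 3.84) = -2.74*u^2 + 5.89*u - 1.09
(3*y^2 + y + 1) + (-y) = 3*y^2 + 1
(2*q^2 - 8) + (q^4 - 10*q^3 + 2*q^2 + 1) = q^4 - 10*q^3 + 4*q^2 - 7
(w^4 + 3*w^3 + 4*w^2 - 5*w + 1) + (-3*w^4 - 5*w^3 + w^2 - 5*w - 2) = -2*w^4 - 2*w^3 + 5*w^2 - 10*w - 1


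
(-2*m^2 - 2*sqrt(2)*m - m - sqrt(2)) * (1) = -2*m^2 - 2*sqrt(2)*m - m - sqrt(2)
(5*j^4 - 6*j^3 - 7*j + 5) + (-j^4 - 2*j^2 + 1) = 4*j^4 - 6*j^3 - 2*j^2 - 7*j + 6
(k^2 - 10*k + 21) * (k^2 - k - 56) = k^4 - 11*k^3 - 25*k^2 + 539*k - 1176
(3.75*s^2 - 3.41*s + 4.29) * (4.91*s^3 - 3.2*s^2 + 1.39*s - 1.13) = 18.4125*s^5 - 28.7431*s^4 + 37.1884*s^3 - 22.7054*s^2 + 9.8164*s - 4.8477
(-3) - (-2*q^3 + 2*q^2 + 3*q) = 2*q^3 - 2*q^2 - 3*q - 3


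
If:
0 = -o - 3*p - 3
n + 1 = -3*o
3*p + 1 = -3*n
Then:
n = 1/2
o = -1/2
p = -5/6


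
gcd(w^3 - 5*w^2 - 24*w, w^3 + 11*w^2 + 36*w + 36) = w + 3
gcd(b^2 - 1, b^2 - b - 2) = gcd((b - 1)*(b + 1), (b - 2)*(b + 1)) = b + 1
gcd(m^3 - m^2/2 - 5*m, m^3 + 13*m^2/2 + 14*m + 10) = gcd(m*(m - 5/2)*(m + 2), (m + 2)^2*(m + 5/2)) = m + 2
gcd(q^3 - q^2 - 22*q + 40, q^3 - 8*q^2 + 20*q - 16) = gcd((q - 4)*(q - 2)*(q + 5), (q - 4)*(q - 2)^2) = q^2 - 6*q + 8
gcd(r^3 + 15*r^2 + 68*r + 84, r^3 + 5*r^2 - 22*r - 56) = r^2 + 9*r + 14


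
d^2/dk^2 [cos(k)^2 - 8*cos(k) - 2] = 8*cos(k) - 2*cos(2*k)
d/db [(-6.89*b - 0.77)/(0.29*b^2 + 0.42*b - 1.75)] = (1.9981*b^2 + 0.4466*b + 12.3809)/(0.0841*b^4 + 0.2436*b^3 - 0.8386*b^2 - 1.47*b + 3.0625)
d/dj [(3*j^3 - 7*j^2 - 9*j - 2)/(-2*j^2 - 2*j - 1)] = (-6*j^4 - 12*j^3 - 13*j^2 + 6*j + 5)/(4*j^4 + 8*j^3 + 8*j^2 + 4*j + 1)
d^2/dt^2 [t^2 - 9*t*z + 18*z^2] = 2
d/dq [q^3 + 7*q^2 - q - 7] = 3*q^2 + 14*q - 1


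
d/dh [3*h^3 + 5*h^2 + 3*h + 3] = 9*h^2 + 10*h + 3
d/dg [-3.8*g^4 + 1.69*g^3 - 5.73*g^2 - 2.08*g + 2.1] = -15.2*g^3 + 5.07*g^2 - 11.46*g - 2.08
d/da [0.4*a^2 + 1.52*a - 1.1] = 0.8*a + 1.52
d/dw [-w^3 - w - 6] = -3*w^2 - 1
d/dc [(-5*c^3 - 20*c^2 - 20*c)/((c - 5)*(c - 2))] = 5*(-c^4 + 14*c^3 + 2*c^2 - 80*c - 40)/(c^4 - 14*c^3 + 69*c^2 - 140*c + 100)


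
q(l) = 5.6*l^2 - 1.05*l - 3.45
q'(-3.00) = -34.65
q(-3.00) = 50.10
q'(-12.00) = -135.45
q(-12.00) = 815.55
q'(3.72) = 40.61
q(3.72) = 70.14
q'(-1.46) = -17.40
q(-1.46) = 10.02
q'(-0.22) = -3.51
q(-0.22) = -2.95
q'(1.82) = 19.33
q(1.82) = 13.19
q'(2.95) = 31.99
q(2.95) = 42.19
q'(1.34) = 13.96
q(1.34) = 5.20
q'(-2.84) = -32.86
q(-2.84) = 44.70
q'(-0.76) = -9.56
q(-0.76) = 0.58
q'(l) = 11.2*l - 1.05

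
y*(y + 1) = y^2 + y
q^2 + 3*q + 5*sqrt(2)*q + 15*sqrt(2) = (q + 3)*(q + 5*sqrt(2))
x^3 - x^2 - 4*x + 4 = (x - 2)*(x - 1)*(x + 2)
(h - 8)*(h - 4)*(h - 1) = h^3 - 13*h^2 + 44*h - 32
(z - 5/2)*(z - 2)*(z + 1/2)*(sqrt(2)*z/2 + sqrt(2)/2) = sqrt(2)*z^4/2 - 3*sqrt(2)*z^3/2 - 5*sqrt(2)*z^2/8 + 21*sqrt(2)*z/8 + 5*sqrt(2)/4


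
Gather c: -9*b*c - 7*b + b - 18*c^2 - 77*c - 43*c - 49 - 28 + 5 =-6*b - 18*c^2 + c*(-9*b - 120) - 72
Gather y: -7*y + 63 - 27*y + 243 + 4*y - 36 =270 - 30*y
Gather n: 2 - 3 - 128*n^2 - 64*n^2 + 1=-192*n^2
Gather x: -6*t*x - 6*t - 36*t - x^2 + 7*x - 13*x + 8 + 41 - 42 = -42*t - x^2 + x*(-6*t - 6) + 7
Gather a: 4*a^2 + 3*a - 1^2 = 4*a^2 + 3*a - 1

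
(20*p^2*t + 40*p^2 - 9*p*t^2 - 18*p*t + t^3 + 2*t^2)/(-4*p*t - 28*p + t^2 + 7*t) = (-5*p*t - 10*p + t^2 + 2*t)/(t + 7)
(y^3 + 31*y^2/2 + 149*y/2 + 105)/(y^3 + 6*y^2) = 1 + 19/(2*y) + 35/(2*y^2)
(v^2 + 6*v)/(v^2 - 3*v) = (v + 6)/(v - 3)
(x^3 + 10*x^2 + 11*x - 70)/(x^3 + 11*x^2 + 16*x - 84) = (x + 5)/(x + 6)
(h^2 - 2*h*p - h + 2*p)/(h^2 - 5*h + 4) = (h - 2*p)/(h - 4)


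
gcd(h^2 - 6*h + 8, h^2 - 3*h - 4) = h - 4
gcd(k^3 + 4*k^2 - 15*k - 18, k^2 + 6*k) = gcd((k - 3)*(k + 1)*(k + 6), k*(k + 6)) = k + 6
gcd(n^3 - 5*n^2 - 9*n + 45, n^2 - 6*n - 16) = 1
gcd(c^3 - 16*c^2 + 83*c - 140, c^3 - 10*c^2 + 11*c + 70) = c^2 - 12*c + 35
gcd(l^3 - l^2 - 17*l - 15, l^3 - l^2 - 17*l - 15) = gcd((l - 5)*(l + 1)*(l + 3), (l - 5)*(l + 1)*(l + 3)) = l^3 - l^2 - 17*l - 15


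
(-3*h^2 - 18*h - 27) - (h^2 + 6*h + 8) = -4*h^2 - 24*h - 35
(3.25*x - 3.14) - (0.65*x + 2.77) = 2.6*x - 5.91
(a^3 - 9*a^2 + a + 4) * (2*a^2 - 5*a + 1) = 2*a^5 - 23*a^4 + 48*a^3 - 6*a^2 - 19*a + 4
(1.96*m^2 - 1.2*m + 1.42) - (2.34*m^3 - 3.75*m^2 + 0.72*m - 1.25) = -2.34*m^3 + 5.71*m^2 - 1.92*m + 2.67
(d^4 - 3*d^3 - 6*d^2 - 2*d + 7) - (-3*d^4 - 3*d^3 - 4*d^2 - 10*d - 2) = 4*d^4 - 2*d^2 + 8*d + 9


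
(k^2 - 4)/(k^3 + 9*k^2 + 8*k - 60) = (k + 2)/(k^2 + 11*k + 30)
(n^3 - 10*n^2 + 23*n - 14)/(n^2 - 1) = (n^2 - 9*n + 14)/(n + 1)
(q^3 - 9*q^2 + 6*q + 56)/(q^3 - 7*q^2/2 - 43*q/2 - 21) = 2*(q - 4)/(2*q + 3)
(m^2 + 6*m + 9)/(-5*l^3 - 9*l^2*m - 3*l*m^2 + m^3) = (-m^2 - 6*m - 9)/(5*l^3 + 9*l^2*m + 3*l*m^2 - m^3)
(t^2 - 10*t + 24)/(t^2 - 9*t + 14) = (t^2 - 10*t + 24)/(t^2 - 9*t + 14)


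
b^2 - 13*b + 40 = (b - 8)*(b - 5)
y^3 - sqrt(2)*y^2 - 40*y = y*(y - 5*sqrt(2))*(y + 4*sqrt(2))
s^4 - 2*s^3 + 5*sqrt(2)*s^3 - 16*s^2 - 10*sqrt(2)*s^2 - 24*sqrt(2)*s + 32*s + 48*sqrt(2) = (s - 2)*(s - 2*sqrt(2))*(s + sqrt(2))*(s + 6*sqrt(2))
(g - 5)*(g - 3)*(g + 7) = g^3 - g^2 - 41*g + 105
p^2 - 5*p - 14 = (p - 7)*(p + 2)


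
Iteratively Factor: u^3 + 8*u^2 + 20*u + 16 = (u + 2)*(u^2 + 6*u + 8) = (u + 2)*(u + 4)*(u + 2)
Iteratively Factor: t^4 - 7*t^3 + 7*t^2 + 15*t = (t + 1)*(t^3 - 8*t^2 + 15*t) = (t - 3)*(t + 1)*(t^2 - 5*t) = t*(t - 3)*(t + 1)*(t - 5)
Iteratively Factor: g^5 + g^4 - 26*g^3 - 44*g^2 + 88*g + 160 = (g - 2)*(g^4 + 3*g^3 - 20*g^2 - 84*g - 80) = (g - 5)*(g - 2)*(g^3 + 8*g^2 + 20*g + 16) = (g - 5)*(g - 2)*(g + 2)*(g^2 + 6*g + 8) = (g - 5)*(g - 2)*(g + 2)^2*(g + 4)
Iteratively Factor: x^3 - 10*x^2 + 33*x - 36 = (x - 4)*(x^2 - 6*x + 9) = (x - 4)*(x - 3)*(x - 3)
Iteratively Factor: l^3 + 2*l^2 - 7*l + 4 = (l + 4)*(l^2 - 2*l + 1) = (l - 1)*(l + 4)*(l - 1)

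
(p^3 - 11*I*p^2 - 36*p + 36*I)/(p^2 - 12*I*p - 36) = (p^2 - 5*I*p - 6)/(p - 6*I)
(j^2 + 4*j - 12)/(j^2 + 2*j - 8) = (j + 6)/(j + 4)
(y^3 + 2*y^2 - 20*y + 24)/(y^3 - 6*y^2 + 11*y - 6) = (y^2 + 4*y - 12)/(y^2 - 4*y + 3)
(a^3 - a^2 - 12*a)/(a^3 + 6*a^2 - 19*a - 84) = a/(a + 7)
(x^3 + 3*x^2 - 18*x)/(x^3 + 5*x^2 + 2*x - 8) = x*(x^2 + 3*x - 18)/(x^3 + 5*x^2 + 2*x - 8)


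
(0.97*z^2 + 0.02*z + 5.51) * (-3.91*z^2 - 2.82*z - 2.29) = -3.7927*z^4 - 2.8136*z^3 - 23.8218*z^2 - 15.584*z - 12.6179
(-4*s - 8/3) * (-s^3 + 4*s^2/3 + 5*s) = 4*s^4 - 8*s^3/3 - 212*s^2/9 - 40*s/3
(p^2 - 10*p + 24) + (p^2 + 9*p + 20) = 2*p^2 - p + 44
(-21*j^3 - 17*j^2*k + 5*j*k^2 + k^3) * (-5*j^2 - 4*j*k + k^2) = 105*j^5 + 169*j^4*k + 22*j^3*k^2 - 42*j^2*k^3 + j*k^4 + k^5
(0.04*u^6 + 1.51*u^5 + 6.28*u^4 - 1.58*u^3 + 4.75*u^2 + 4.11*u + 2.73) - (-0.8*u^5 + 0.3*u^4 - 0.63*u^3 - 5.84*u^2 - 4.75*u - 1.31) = 0.04*u^6 + 2.31*u^5 + 5.98*u^4 - 0.95*u^3 + 10.59*u^2 + 8.86*u + 4.04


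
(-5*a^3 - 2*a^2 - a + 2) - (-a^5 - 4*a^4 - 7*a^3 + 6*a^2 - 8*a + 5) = a^5 + 4*a^4 + 2*a^3 - 8*a^2 + 7*a - 3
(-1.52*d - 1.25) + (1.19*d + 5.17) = 3.92 - 0.33*d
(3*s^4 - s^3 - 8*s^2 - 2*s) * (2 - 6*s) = -18*s^5 + 12*s^4 + 46*s^3 - 4*s^2 - 4*s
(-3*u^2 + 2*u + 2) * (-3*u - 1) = 9*u^3 - 3*u^2 - 8*u - 2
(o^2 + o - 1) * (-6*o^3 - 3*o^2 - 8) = -6*o^5 - 9*o^4 + 3*o^3 - 5*o^2 - 8*o + 8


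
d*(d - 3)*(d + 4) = d^3 + d^2 - 12*d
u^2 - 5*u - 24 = (u - 8)*(u + 3)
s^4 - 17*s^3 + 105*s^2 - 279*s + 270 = (s - 6)*(s - 5)*(s - 3)^2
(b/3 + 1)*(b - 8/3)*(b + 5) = b^3/3 + 16*b^2/9 - 19*b/9 - 40/3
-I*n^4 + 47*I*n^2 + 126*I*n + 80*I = (n - 8)*(n + 2)*(n + 5)*(-I*n - I)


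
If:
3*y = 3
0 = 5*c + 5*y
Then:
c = -1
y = 1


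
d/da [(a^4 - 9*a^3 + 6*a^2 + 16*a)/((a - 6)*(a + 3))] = 2*(a^5 - 9*a^4 - 9*a^3 + 226*a^2 - 108*a - 144)/(a^4 - 6*a^3 - 27*a^2 + 108*a + 324)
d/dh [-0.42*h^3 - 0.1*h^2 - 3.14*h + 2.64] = -1.26*h^2 - 0.2*h - 3.14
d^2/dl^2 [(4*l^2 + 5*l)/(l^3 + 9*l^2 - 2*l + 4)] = 2*(4*l^6 + 15*l^5 + 159*l^4 + 375*l^3 - 552*l^2 - 540*l + 104)/(l^9 + 27*l^8 + 237*l^7 + 633*l^6 - 258*l^5 + 1032*l^4 - 392*l^3 + 480*l^2 - 96*l + 64)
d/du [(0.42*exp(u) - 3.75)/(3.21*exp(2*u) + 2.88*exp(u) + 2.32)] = (-1.3482*exp(2*u) + 24.075*exp(u) + 11.7744)*exp(u)/(10.3041*exp(4*u) + 18.4896*exp(3*u) + 23.1888*exp(2*u) + 13.3632*exp(u) + 5.3824)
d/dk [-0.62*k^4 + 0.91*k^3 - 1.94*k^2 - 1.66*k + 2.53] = -2.48*k^3 + 2.73*k^2 - 3.88*k - 1.66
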